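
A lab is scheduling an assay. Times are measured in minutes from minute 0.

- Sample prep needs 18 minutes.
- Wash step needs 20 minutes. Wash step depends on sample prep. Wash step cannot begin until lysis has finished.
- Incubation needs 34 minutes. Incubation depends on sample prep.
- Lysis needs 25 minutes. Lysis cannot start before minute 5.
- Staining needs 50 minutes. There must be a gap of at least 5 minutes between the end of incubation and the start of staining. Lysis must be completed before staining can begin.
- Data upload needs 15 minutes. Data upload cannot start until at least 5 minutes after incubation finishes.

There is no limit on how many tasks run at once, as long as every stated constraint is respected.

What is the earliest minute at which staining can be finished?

107

After its own release at minute 5, lysis can start at minute 5 and finishes at minute 30.
Nothing blocks sample prep, so it runs from minute 0 to minute 18.
After sample prep (finishes minute 18), incubation can start at minute 18 and finishes at minute 52.
Staining has to wait for incubation (finishes minute 52, plus 5-minute gap → minute 57); lysis (finishes minute 30). The latest of these is minute 57, so staining runs minute 57 to 57 + 50 = minute 107.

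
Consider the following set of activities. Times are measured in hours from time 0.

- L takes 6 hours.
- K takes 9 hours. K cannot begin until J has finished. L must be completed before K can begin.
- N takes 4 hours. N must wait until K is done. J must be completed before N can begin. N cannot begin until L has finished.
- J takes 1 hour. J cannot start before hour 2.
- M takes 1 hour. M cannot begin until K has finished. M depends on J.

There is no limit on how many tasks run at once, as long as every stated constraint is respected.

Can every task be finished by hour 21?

Yes

L has no prerequisites, so it starts at hour 0 and finishes at hour 6.
J cannot begin until its own release at hour 2. It runs from hour 2 to 2 + 1 = hour 3.
K has to wait for J (finishes hour 3); L (finishes hour 6). The latest of these is hour 6, so K runs hour 6 to 6 + 9 = hour 15.
N needs all of K (finishes hour 15); J (finishes hour 3); L (finishes hour 6). That puts its earliest start at hour 15; it finishes at 15 + 4 = hour 19.
M has to wait for K (finishes hour 15); J (finishes hour 3). The latest of these is hour 15, so M runs hour 15 to 15 + 1 = hour 16.
Every task is finished by hour 19, which is no later than the deadline of 21, so the schedule is feasible.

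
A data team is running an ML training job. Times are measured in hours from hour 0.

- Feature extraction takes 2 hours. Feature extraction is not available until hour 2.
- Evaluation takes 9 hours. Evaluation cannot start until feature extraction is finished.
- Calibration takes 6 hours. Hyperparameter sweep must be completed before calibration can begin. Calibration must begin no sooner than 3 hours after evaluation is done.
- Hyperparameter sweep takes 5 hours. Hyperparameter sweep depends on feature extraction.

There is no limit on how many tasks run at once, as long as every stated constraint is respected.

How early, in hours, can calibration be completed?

Feature extraction waits on its own release at hour 2, so it starts at hour 2 and finishes at 2 + 2 = hour 4.
After feature extraction (finishes hour 4), evaluation can start at hour 4 and finishes at hour 13.
After feature extraction (finishes hour 4), hyperparameter sweep can start at hour 4 and finishes at hour 9.
Calibration has to wait for hyperparameter sweep (finishes hour 9); evaluation (finishes hour 13, plus 3-hour gap → hour 16). The latest of these is hour 16, so calibration runs hour 16 to 16 + 6 = hour 22.

22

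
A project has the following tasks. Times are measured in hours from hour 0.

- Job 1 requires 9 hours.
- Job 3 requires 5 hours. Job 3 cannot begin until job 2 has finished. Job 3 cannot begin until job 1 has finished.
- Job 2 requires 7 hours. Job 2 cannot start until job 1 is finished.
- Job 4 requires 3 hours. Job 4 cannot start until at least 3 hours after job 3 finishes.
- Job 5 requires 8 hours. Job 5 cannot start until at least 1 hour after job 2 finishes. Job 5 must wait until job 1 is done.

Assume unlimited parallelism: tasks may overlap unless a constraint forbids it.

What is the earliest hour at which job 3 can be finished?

21

Job 1 has no prerequisites, so it starts at hour 0 and finishes at hour 9.
After job 1 (finishes hour 9), job 2 can start at hour 9 and finishes at hour 16.
Job 3 cannot start until job 2 (finishes hour 16); job 1 (finishes hour 9). The controlling bound is hour 16, so job 3 finishes at 16 + 5 = hour 21.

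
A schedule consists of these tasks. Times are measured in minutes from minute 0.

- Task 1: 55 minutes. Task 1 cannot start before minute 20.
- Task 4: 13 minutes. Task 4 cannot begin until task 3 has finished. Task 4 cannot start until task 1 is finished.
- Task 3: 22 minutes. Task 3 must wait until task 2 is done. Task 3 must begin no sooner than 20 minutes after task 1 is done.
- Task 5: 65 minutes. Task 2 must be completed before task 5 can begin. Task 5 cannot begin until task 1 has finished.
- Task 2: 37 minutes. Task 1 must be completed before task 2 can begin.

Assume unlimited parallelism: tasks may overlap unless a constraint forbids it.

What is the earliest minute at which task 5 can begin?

112

Task 1 cannot begin until its own release at minute 20. It runs from minute 20 to 20 + 55 = minute 75.
Task 2 waits on task 1 (finishes minute 75), so it starts at minute 75 and finishes at 75 + 37 = minute 112.
Task 5 waits on task 2 (finishes minute 112); task 1 (finishes minute 75). The latest of these is minute 112, which is the earliest task 5 can start.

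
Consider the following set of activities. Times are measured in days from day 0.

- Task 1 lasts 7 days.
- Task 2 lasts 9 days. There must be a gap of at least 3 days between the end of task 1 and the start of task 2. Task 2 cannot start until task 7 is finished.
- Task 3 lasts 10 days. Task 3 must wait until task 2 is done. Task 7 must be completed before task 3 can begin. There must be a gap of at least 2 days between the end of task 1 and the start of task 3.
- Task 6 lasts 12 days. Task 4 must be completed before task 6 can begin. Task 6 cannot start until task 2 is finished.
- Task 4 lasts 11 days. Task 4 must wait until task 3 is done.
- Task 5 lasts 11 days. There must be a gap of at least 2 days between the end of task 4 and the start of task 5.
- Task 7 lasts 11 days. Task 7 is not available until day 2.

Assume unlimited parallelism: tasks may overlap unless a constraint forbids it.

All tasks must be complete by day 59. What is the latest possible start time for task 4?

35

To finish by day 59, task 5 (duration 11) must start no later than day 48.
Task 6 must finish by day 59; it takes 12 days, so it must start by 59 − 12 = day 47.
Task 4 has several dependents: task 5 (must start by day 48, minus 2-day gap → day 46); task 6 (must start by day 47). The earliest of those limits is day 46, so task 4 must start by 46 − 11 = day 35.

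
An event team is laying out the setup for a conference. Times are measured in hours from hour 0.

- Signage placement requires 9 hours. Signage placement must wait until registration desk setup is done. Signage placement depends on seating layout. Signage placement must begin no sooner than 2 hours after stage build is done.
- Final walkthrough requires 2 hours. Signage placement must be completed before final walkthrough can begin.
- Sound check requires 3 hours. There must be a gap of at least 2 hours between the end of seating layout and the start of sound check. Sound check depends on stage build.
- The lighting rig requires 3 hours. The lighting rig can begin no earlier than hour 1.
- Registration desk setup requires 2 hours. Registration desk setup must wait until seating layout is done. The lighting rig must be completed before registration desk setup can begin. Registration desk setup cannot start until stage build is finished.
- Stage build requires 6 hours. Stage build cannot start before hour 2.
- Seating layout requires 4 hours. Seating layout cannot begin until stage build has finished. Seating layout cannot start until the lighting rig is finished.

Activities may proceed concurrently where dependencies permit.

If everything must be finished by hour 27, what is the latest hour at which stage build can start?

4

Nothing follows final walkthrough; the deadline of hour 27 is its only limit. It must start by 27 − 2 = hour 25.
Since final walkthrough (must start by hour 25) depends on it, signage placement must finish by hour 25. Backing off its 9-hour duration gives a latest start of hour 16.
Registration desk setup has to be done before signage placement (must start by hour 16). That means finishing by hour 16, i.e. starting by 16 − 2 = hour 14.
Sound check must finish by hour 27; it takes 3 hours, so it must start by 27 − 3 = hour 24.
Seating layout must finish in time for registration desk setup (must start by hour 14); signage placement (must start by hour 16); sound check (must start by hour 24, minus 2-hour gap → hour 22). The tightest is hour 14, so seating layout must start by 14 − 4 = hour 10.
Stage build feeds seating layout (must start by hour 10); registration desk setup (must start by hour 14); signage placement (must start by hour 16, minus 2-hour gap → hour 14); sound check (must start by hour 24). Taking the minimum, stage build must finish by hour 10 and start by 10 − 6 = hour 4.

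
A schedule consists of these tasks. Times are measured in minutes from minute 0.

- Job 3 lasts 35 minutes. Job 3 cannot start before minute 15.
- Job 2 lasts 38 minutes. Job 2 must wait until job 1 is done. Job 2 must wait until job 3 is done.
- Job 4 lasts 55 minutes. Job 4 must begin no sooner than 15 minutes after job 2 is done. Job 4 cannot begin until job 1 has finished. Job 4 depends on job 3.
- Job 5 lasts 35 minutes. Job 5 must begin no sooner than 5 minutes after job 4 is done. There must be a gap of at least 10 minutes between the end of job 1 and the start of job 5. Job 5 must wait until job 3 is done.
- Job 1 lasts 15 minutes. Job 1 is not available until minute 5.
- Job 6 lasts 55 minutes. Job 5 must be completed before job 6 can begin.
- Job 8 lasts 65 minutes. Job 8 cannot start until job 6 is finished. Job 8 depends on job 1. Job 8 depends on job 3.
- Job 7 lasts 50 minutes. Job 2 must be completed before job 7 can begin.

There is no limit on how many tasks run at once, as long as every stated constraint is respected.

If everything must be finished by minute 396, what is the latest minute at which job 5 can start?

Job 8 has no dependents, so it just needs to finish by minute 396. Starting by 396 − 65 = minute 331 achieves that.
Job 6 feeds into job 8 (must start by minute 331); so job 6 must finish by minute 331 and therefore start by minute 276.
Job 5 must finish before job 6 (must start by minute 276). With a 35-minute duration, job 5 must start by 276 − 35 = minute 241.

241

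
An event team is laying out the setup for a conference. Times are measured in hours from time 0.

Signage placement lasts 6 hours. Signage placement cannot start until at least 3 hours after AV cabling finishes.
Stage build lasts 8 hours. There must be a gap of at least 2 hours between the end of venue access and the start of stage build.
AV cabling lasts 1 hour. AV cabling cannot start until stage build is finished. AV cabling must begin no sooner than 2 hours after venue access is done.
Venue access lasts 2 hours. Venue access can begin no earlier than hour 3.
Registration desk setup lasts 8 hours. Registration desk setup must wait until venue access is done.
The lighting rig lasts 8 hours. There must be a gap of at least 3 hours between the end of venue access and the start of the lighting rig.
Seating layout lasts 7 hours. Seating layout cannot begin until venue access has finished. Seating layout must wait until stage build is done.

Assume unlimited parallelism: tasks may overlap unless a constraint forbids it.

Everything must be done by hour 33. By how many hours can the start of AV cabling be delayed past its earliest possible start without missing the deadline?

8

Venue access waits on its own release at hour 3, so it starts at hour 3 and finishes at 3 + 2 = hour 5.
After venue access (finishes hour 5, plus 2-hour gap → hour 7), stage build can start at hour 7 and finishes at hour 15.
For AV cabling: stage build (finishes hour 15); venue access (finishes hour 5, plus 2-hour gap → hour 7). Taking the maximum gives a start of hour 15, and it finishes at 15 + 1 = hour 16.

Working backward from the deadline:
To finish by hour 33, signage placement (duration 6) must start no later than hour 27.
AV cabling must finish before signage placement (must start by hour 27, minus 3-hour gap → hour 24). With a 1-hour duration, AV cabling must start by 24 − 1 = hour 23.
So AV cabling can start as early as hour 15 and as late as hour 23, giving 23 − 15 = 8 hours of slack.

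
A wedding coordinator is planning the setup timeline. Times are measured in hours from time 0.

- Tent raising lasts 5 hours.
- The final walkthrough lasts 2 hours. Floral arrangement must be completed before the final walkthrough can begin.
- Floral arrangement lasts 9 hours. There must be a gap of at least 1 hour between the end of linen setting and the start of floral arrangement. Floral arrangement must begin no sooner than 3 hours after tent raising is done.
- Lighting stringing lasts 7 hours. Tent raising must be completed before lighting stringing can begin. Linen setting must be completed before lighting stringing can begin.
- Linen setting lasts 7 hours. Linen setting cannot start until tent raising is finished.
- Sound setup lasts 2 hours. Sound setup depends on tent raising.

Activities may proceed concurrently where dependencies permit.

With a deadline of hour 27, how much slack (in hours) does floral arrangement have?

Tent raising has no prerequisites, so it starts at hour 0 and finishes at hour 5.
Linen setting waits on tent raising (finishes hour 5), so it starts at hour 5 and finishes at 5 + 7 = hour 12.
For floral arrangement: linen setting (finishes hour 12, plus 1-hour gap → hour 13); tent raising (finishes hour 5, plus 3-hour gap → hour 8). Taking the maximum gives a start of hour 13, and it finishes at 13 + 9 = hour 22.

Working backward from the deadline:
The final walkthrough has no dependents, so it just needs to finish by hour 27. Starting by 27 − 2 = hour 25 achieves that.
Floral arrangement must finish before the final walkthrough (must start by hour 25). With a 9-hour duration, floral arrangement must start by 25 − 9 = hour 16.
So floral arrangement can start as early as hour 13 and as late as hour 16, giving 16 − 13 = 3 hours of slack.

3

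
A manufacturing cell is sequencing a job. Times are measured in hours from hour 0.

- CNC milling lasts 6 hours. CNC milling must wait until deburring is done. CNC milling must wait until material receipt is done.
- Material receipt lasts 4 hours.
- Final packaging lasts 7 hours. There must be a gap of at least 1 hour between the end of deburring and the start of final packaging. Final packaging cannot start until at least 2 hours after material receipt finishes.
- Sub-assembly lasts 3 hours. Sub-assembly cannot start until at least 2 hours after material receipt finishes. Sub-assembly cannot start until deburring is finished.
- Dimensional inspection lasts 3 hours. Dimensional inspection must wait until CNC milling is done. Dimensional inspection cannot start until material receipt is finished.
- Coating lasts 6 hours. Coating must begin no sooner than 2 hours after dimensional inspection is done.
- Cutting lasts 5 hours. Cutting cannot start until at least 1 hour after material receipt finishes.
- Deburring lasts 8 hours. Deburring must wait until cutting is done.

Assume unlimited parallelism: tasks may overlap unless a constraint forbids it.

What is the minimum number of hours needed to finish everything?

35

Material receipt has no prerequisites, so it starts at hour 0 and finishes at hour 4.
Cutting cannot begin until material receipt (finishes hour 4, plus 1-hour gap → hour 5). It runs from hour 5 to 5 + 5 = hour 10.
Deburring cannot begin until cutting (finishes hour 10). It runs from hour 10 to 10 + 8 = hour 18.
Final packaging cannot start until deburring (finishes hour 18, plus 1-hour gap → hour 19); material receipt (finishes hour 4, plus 2-hour gap → hour 6). The controlling bound is hour 19, so final packaging finishes at 19 + 7 = hour 26.
Sub-assembly needs all of material receipt (finishes hour 4, plus 2-hour gap → hour 6); deburring (finishes hour 18). That puts its earliest start at hour 18; it finishes at 18 + 3 = hour 21.
CNC milling needs all of deburring (finishes hour 18); material receipt (finishes hour 4). That puts its earliest start at hour 18; it finishes at 18 + 6 = hour 24.
Dimensional inspection has to wait for CNC milling (finishes hour 24); material receipt (finishes hour 4). The latest of these is hour 24, so dimensional inspection runs hour 24 to 24 + 3 = hour 27.
Coating cannot begin until dimensional inspection (finishes hour 27, plus 2-hour gap → hour 29). It runs from hour 29 to 29 + 6 = hour 35.
All tasks are finished once the last one completes. Finish times: Material receipt at 4, Cutting at 10, Deburring at 18, CNC milling at 24, Dimensional inspection at 27, Coating at 35, Sub-assembly at 21, Final packaging at 26. The latest is hour 35.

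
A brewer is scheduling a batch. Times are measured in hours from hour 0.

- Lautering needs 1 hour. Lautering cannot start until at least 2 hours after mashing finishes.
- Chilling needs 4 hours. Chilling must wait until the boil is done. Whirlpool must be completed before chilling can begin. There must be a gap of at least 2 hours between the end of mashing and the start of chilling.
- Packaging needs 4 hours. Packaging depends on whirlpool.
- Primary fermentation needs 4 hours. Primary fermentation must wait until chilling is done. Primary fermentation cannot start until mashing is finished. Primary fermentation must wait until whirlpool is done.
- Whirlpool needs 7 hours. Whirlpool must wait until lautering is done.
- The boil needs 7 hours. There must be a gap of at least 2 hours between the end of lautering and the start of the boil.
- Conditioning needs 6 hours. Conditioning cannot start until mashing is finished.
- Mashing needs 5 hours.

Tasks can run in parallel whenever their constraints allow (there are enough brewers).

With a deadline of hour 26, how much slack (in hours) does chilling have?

1

Nothing blocks mashing, so it runs from hour 0 to hour 5.
Lautering cannot begin until mashing (finishes hour 5, plus 2-hour gap → hour 7). It runs from hour 7 to 7 + 1 = hour 8.
Whirlpool waits on lautering (finishes hour 8), so it starts at hour 8 and finishes at 8 + 7 = hour 15.
After lautering (finishes hour 8, plus 2-hour gap → hour 10), the boil can start at hour 10 and finishes at hour 17.
Chilling needs all of the boil (finishes hour 17); whirlpool (finishes hour 15); mashing (finishes hour 5, plus 2-hour gap → hour 7). That puts its earliest start at hour 17; it finishes at 17 + 4 = hour 21.

Working backward from the deadline:
Nothing follows primary fermentation; the deadline of hour 26 is its only limit. It must start by 26 − 4 = hour 22.
Chilling must finish before primary fermentation (must start by hour 22). With a 4-hour duration, chilling must start by 22 − 4 = hour 18.
So chilling can start as early as hour 17 and as late as hour 18, giving 18 − 17 = 1 hour of slack.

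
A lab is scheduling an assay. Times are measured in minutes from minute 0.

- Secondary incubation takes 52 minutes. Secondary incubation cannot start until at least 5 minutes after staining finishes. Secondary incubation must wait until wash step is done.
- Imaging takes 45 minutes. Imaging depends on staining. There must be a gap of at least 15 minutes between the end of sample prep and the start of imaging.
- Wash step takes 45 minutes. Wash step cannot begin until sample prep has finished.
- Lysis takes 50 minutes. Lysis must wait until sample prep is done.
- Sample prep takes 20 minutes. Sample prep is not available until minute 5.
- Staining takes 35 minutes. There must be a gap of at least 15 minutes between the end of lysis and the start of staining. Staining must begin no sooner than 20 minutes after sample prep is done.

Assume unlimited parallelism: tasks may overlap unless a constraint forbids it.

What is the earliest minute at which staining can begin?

90

Sample prep waits on its own release at minute 5, so it starts at minute 5 and finishes at 5 + 20 = minute 25.
Lysis cannot begin until sample prep (finishes minute 25). It runs from minute 25 to 25 + 50 = minute 75.
Staining waits on lysis (finishes minute 75, plus 15-minute gap → minute 90); sample prep (finishes minute 25, plus 20-minute gap → minute 45). The latest of these is minute 90, which is the earliest staining can start.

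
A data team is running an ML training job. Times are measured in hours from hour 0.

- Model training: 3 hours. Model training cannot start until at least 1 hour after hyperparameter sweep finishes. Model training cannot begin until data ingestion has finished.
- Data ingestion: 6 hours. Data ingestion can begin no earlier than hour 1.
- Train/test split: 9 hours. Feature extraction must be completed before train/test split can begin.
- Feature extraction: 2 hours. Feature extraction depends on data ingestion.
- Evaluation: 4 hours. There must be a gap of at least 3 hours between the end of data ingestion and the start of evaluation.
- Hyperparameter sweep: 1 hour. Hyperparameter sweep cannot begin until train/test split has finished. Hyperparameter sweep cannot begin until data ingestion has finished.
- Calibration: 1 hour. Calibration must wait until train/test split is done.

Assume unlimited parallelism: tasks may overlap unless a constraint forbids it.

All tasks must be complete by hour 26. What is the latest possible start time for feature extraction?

Nothing follows model training; the deadline of hour 26 is its only limit. It must start by 26 − 3 = hour 23.
Hyperparameter sweep has to be done before model training (must start by hour 23, minus 1-hour gap → hour 22). That means finishing by hour 22, i.e. starting by 22 − 1 = hour 21.
Calibration must finish by hour 26; it takes 1 hour, so it must start by 26 − 1 = hour 25.
Train/test split must finish in time for hyperparameter sweep (must start by hour 21); calibration (must start by hour 25). The tightest is hour 21, so train/test split must start by 21 − 9 = hour 12.
Feature extraction must finish before train/test split (must start by hour 12). With a 2-hour duration, feature extraction must start by 12 − 2 = hour 10.

10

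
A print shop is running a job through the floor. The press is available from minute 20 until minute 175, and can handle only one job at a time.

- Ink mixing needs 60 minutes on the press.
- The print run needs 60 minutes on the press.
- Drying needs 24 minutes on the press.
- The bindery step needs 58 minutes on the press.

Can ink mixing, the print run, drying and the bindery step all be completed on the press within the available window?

The press window is 175 − 20 = 155 minutes.
Running back to back, the jobs need 60 + 60 + 24 + 58 = 202 minutes on the press.
Since 202 > 155, they cannot all fit.

No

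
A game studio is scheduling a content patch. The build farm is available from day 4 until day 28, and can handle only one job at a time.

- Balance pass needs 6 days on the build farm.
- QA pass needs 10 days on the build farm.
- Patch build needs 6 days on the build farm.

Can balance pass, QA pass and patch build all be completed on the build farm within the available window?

Yes

The build farm window is 28 − 4 = 24 days.
Running back to back, the jobs need 6 + 10 + 6 = 22 days on the build farm.
Since 22 ≤ 24, they fit within the window.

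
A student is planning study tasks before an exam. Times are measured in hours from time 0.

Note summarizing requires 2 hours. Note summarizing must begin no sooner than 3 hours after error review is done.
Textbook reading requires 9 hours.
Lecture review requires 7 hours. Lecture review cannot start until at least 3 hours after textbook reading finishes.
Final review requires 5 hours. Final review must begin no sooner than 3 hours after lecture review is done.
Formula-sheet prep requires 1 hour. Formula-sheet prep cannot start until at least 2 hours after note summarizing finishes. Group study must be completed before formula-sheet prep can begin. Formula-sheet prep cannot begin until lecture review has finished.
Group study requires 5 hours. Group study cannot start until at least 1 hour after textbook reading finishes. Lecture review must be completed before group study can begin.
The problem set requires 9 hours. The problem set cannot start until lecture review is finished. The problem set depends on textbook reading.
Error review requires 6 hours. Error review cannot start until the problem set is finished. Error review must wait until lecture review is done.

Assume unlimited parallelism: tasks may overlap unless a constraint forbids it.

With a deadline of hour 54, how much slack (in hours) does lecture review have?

12

Textbook reading can start immediately at hour 0; it finishes at hour 9.
After textbook reading (finishes hour 9, plus 3-hour gap → hour 12), lecture review can start at hour 12 and finishes at hour 19.

Working backward from the deadline:
Formula-sheet prep has no dependents, so it just needs to finish by hour 54. Starting by 54 − 1 = hour 53 achieves that.
Note summarizing feeds into formula-sheet prep (must start by hour 53, minus 2-hour gap → hour 51); so note summarizing must finish by hour 51 and therefore start by hour 49.
Since note summarizing (must start by hour 49, minus 3-hour gap → hour 46) depends on it, error review must finish by hour 46. Backing off its 6-hour duration gives a latest start of hour 40.
The problem set has to be done before error review (must start by hour 40). That means finishing by hour 40, i.e. starting by 40 − 9 = hour 31.
Group study must finish before formula-sheet prep (must start by hour 53). With a 5-hour duration, group study must start by 53 − 5 = hour 48.
To finish by hour 54, final review (duration 5) must start no later than hour 49.
Lecture review has several dependents: the problem set (must start by hour 31); error review (must start by hour 40); group study (must start by hour 48); formula-sheet prep (must start by hour 53); final review (must start by hour 49, minus 3-hour gap → hour 46). The earliest of those limits is hour 31, so lecture review must start by 31 − 7 = hour 24.
So lecture review can start as early as hour 12 and as late as hour 24, giving 24 − 12 = 12 hours of slack.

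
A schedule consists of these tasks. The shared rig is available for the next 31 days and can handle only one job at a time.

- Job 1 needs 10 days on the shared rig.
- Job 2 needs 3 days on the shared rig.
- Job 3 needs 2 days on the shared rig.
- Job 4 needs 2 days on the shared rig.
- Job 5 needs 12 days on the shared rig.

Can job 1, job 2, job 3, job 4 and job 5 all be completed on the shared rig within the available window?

Running back to back, the jobs need 10 + 3 + 2 + 2 + 12 = 29 days on the shared rig.
Since 29 ≤ 31, they fit within the window.

Yes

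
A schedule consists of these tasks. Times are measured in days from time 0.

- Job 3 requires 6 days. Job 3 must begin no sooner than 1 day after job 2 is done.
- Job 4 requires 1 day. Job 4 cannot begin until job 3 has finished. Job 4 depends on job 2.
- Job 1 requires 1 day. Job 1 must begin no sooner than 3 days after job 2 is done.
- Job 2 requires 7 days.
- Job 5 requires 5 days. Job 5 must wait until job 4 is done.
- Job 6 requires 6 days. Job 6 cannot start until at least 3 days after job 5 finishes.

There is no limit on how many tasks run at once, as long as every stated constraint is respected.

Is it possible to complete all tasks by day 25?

Job 2 can start immediately at day 0; it finishes at day 7.
Job 3 waits on job 2 (finishes day 7, plus 1-day gap → day 8), so it starts at day 8 and finishes at 8 + 6 = day 14.
Job 4 has to wait for job 3 (finishes day 14); job 2 (finishes day 7). The latest of these is day 14, so job 4 runs day 14 to 14 + 1 = day 15.
Job 5 waits on job 4 (finishes day 15), so it starts at day 15 and finishes at 15 + 5 = day 20.
After job 5 (finishes day 20, plus 3-day gap → day 23), job 6 can start at day 23 and finishes at day 29.
Job 1 cannot begin until job 2 (finishes day 7, plus 3-day gap → day 10). It runs from day 10 to 10 + 1 = day 11.
The earliest everything can be done is day 29, which is after the deadline of 25, so it is not possible.

No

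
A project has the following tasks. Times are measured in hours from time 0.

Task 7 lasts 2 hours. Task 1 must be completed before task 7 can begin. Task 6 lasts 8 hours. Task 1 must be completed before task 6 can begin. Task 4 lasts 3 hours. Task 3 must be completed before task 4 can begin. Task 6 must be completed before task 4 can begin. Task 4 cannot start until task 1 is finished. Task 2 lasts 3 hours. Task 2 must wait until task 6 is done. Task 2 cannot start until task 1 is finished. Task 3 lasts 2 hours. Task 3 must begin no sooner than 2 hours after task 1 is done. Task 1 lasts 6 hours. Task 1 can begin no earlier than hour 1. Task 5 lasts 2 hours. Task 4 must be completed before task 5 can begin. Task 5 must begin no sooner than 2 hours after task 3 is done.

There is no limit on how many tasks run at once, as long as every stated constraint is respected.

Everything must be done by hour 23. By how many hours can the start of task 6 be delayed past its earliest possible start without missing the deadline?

After its own release at hour 1, task 1 can start at hour 1 and finishes at hour 7.
Task 6 cannot begin until task 1 (finishes hour 7). It runs from hour 7 to 7 + 8 = hour 15.

Working backward from the deadline:
Task 5 has no dependents, so it just needs to finish by hour 23. Starting by 23 − 2 = hour 21 achieves that.
Task 4 feeds into task 5 (must start by hour 21); so task 4 must finish by hour 21 and therefore start by hour 18.
Task 2 must finish by hour 23; it takes 3 hours, so it must start by 23 − 3 = hour 20.
Task 6 feeds task 2 (must start by hour 20); task 4 (must start by hour 18). Taking the minimum, task 6 must finish by hour 18 and start by 18 − 8 = hour 10.
So task 6 can start as early as hour 7 and as late as hour 10, giving 10 − 7 = 3 hours of slack.

3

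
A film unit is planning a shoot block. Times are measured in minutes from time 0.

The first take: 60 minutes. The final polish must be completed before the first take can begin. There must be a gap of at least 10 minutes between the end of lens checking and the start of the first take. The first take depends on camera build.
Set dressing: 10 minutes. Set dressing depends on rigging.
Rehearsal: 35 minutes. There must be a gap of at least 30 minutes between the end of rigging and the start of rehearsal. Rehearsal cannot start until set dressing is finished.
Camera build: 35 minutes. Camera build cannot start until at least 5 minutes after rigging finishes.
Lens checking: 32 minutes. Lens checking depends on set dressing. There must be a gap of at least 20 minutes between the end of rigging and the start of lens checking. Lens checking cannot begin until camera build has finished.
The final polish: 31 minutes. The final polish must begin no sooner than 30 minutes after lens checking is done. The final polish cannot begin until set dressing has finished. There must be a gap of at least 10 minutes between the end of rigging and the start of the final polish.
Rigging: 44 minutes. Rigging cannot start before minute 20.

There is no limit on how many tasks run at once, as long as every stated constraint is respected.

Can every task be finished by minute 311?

Rigging cannot begin until its own release at minute 20. It runs from minute 20 to 20 + 44 = minute 64.
Camera build cannot begin until rigging (finishes minute 64, plus 5-minute gap → minute 69). It runs from minute 69 to 69 + 35 = minute 104.
After rigging (finishes minute 64), set dressing can start at minute 64 and finishes at minute 74.
For rehearsal: rigging (finishes minute 64, plus 30-minute gap → minute 94); set dressing (finishes minute 74). Taking the maximum gives a start of minute 94, and it finishes at 94 + 35 = minute 129.
Lens checking cannot start until set dressing (finishes minute 74); rigging (finishes minute 64, plus 20-minute gap → minute 84); camera build (finishes minute 104). The controlling bound is minute 104, so lens checking finishes at 104 + 32 = minute 136.
For the final polish: lens checking (finishes minute 136, plus 30-minute gap → minute 166); set dressing (finishes minute 74); rigging (finishes minute 64, plus 10-minute gap → minute 74). Taking the maximum gives a start of minute 166, and it finishes at 166 + 31 = minute 197.
For the first take: the final polish (finishes minute 197); lens checking (finishes minute 136, plus 10-minute gap → minute 146); camera build (finishes minute 104). Taking the maximum gives a start of minute 197, and it finishes at 197 + 60 = minute 257.
Every task is finished by minute 257, which is no later than the deadline of 311, so the schedule is feasible.

Yes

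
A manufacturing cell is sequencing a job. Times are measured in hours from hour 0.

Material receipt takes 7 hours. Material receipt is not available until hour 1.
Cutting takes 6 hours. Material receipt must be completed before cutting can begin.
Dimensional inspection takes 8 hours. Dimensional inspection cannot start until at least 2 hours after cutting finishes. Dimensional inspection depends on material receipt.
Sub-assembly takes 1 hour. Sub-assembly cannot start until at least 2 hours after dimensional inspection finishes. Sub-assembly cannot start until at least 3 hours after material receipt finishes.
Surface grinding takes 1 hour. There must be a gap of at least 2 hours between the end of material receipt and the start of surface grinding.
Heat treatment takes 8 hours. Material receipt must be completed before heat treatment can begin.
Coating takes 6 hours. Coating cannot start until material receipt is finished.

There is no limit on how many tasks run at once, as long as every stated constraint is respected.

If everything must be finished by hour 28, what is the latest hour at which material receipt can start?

To finish by hour 28, sub-assembly (duration 1) must start no later than hour 27.
Dimensional inspection must finish before sub-assembly (must start by hour 27, minus 2-hour gap → hour 25). With an 8-hour duration, dimensional inspection must start by 25 − 8 = hour 17.
Cutting has to be done before dimensional inspection (must start by hour 17, minus 2-hour gap → hour 15). That means finishing by hour 15, i.e. starting by 15 − 6 = hour 9.
To finish by hour 28, heat treatment (duration 8) must start no later than hour 20.
To finish by hour 28, surface grinding (duration 1) must start no later than hour 27.
Coating has no dependents, so it just needs to finish by hour 28. Starting by 28 − 6 = hour 22 achieves that.
Material receipt feeds cutting (must start by hour 9); heat treatment (must start by hour 20); surface grinding (must start by hour 27, minus 2-hour gap → hour 25); dimensional inspection (must start by hour 17); coating (must start by hour 22); sub-assembly (must start by hour 27, minus 3-hour gap → hour 24). Taking the minimum, material receipt must finish by hour 9 and start by 9 − 7 = hour 2.

2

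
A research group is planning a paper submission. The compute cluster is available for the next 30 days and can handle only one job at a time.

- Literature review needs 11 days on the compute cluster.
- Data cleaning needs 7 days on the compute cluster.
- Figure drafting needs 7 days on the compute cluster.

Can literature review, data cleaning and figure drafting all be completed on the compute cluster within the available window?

Yes

Running back to back, the jobs need 11 + 7 + 7 = 25 days on the compute cluster.
Since 25 ≤ 30, they fit within the window.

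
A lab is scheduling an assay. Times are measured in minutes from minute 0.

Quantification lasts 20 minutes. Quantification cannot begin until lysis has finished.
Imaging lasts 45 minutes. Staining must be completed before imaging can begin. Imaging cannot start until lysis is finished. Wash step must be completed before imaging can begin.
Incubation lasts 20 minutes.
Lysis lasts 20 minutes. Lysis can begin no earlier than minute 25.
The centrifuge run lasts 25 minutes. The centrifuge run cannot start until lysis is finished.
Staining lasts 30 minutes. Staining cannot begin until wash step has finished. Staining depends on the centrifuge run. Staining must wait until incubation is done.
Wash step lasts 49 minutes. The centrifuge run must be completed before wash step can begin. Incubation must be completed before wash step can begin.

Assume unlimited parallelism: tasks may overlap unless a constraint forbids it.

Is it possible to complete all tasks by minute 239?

Yes

Incubation has no prerequisites, so it starts at minute 0 and finishes at minute 20.
Lysis cannot begin until its own release at minute 25. It runs from minute 25 to 25 + 20 = minute 45.
After lysis (finishes minute 45), quantification can start at minute 45 and finishes at minute 65.
The centrifuge run waits on lysis (finishes minute 45), so it starts at minute 45 and finishes at 45 + 25 = minute 70.
Wash step cannot start until the centrifuge run (finishes minute 70); incubation (finishes minute 20). The controlling bound is minute 70, so wash step finishes at 70 + 49 = minute 119.
Staining needs all of wash step (finishes minute 119); the centrifuge run (finishes minute 70); incubation (finishes minute 20). That puts its earliest start at minute 119; it finishes at 119 + 30 = minute 149.
Imaging has to wait for staining (finishes minute 149); lysis (finishes minute 45); wash step (finishes minute 119). The latest of these is minute 149, so imaging runs minute 149 to 149 + 45 = minute 194.
Every task is finished by minute 194, which is no later than the deadline of 239, so the schedule is feasible.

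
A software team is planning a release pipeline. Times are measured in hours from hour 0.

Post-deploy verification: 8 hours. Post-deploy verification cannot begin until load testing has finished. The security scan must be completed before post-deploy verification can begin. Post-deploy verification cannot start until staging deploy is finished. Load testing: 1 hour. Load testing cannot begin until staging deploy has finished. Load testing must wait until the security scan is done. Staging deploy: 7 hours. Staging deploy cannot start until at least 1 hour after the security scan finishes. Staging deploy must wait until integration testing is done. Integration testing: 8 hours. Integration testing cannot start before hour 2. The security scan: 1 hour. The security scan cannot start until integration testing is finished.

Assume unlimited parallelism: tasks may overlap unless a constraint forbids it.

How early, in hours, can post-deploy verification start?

After its own release at hour 2, integration testing can start at hour 2 and finishes at hour 10.
The security scan cannot begin until integration testing (finishes hour 10). It runs from hour 10 to 10 + 1 = hour 11.
Staging deploy needs all of the security scan (finishes hour 11, plus 1-hour gap → hour 12); integration testing (finishes hour 10). That puts its earliest start at hour 12; it finishes at 12 + 7 = hour 19.
Load testing needs all of staging deploy (finishes hour 19); the security scan (finishes hour 11). That puts its earliest start at hour 19; it finishes at 19 + 1 = hour 20.
Post-deploy verification waits on load testing (finishes hour 20); the security scan (finishes hour 11); staging deploy (finishes hour 19). The latest of these is hour 20, which is the earliest post-deploy verification can start.

20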